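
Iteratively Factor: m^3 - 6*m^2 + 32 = (m - 4)*(m^2 - 2*m - 8) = (m - 4)*(m + 2)*(m - 4)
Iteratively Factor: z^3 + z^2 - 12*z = (z)*(z^2 + z - 12) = z*(z + 4)*(z - 3)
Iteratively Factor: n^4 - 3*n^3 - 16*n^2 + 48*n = (n + 4)*(n^3 - 7*n^2 + 12*n) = (n - 3)*(n + 4)*(n^2 - 4*n) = (n - 4)*(n - 3)*(n + 4)*(n)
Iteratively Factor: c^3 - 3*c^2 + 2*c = (c - 2)*(c^2 - c) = c*(c - 2)*(c - 1)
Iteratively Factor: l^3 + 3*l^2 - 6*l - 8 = (l - 2)*(l^2 + 5*l + 4) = (l - 2)*(l + 1)*(l + 4)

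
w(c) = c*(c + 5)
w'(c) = 2*c + 5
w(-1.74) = -5.67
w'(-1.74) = 1.52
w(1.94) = 13.46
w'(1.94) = 8.88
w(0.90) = 5.31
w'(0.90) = 6.80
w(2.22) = 16.03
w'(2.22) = 9.44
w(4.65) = 44.87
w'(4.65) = 14.30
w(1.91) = 13.20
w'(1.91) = 8.82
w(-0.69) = -2.97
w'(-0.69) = 3.62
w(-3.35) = -5.53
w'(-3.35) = -1.70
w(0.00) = 0.00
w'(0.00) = 5.00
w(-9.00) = 36.00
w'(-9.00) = -13.00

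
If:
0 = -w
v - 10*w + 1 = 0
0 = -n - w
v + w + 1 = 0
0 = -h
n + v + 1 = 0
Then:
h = 0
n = 0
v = -1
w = 0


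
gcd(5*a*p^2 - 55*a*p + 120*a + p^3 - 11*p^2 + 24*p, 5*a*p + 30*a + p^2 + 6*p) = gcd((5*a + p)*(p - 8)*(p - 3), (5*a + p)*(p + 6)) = 5*a + p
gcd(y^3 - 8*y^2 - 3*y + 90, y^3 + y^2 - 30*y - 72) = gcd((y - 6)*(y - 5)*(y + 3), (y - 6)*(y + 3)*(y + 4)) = y^2 - 3*y - 18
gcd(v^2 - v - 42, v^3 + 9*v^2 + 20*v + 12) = v + 6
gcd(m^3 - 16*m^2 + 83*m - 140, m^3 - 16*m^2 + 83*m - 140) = m^3 - 16*m^2 + 83*m - 140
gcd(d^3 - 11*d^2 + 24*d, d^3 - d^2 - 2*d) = d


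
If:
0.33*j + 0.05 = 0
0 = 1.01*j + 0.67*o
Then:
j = -0.15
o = 0.23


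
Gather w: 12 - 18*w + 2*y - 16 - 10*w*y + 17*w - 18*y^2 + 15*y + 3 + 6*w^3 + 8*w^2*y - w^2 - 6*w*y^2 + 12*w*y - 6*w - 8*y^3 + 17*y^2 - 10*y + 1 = 6*w^3 + w^2*(8*y - 1) + w*(-6*y^2 + 2*y - 7) - 8*y^3 - y^2 + 7*y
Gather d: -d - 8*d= -9*d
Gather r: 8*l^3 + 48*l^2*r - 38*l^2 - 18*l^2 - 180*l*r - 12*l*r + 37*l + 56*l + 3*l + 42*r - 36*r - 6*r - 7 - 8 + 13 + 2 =8*l^3 - 56*l^2 + 96*l + r*(48*l^2 - 192*l)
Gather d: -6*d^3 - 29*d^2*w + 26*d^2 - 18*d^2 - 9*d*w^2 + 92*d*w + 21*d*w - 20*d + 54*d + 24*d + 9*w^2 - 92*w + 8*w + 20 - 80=-6*d^3 + d^2*(8 - 29*w) + d*(-9*w^2 + 113*w + 58) + 9*w^2 - 84*w - 60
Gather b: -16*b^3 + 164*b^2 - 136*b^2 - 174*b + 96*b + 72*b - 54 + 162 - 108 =-16*b^3 + 28*b^2 - 6*b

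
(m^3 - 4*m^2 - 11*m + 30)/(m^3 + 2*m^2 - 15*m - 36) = (m^2 - 7*m + 10)/(m^2 - m - 12)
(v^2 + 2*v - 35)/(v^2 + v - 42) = (v - 5)/(v - 6)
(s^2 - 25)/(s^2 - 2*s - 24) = (25 - s^2)/(-s^2 + 2*s + 24)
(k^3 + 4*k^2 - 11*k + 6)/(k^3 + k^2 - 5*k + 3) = (k + 6)/(k + 3)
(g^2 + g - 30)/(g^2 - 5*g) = (g + 6)/g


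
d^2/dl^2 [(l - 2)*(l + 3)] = 2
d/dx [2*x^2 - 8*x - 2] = 4*x - 8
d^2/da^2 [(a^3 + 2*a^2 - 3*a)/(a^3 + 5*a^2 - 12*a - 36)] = 6*(-a^6 + 9*a^5 + 81*a^4 + 279*a^3 + 576*a^2 + 756*a + 1296)/(a^9 + 15*a^8 + 39*a^7 - 343*a^6 - 1548*a^5 + 2052*a^4 + 15120*a^3 + 3888*a^2 - 46656*a - 46656)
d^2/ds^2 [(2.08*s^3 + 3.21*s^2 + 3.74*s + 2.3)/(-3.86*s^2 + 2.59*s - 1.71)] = (-2.8421709430404e-14*s^5 - 176.079516*s^3 - 23.214252*s^2 + 249.588816*s - 52.395394)/(57.512456*s^6 - 115.769892*s^5 + 154.114746*s^4 - 119.947303*s^3 + 68.273631*s^2 - 22.720257*s + 5.000211)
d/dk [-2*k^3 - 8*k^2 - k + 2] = -6*k^2 - 16*k - 1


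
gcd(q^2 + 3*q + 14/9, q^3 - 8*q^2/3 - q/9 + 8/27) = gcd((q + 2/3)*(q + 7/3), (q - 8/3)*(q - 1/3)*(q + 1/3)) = 1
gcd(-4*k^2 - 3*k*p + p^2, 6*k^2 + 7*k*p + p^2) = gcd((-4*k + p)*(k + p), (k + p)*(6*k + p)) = k + p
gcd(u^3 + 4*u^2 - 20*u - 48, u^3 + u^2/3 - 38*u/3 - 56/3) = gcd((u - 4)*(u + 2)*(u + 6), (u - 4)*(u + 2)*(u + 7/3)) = u^2 - 2*u - 8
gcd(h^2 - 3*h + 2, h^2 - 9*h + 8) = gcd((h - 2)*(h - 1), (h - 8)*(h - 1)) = h - 1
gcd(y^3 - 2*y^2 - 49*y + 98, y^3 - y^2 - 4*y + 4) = y - 2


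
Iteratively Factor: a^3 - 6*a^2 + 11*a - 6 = (a - 3)*(a^2 - 3*a + 2) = (a - 3)*(a - 1)*(a - 2)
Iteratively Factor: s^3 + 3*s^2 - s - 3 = (s + 1)*(s^2 + 2*s - 3) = (s - 1)*(s + 1)*(s + 3)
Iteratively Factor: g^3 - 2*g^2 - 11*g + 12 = (g - 1)*(g^2 - g - 12) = (g - 4)*(g - 1)*(g + 3)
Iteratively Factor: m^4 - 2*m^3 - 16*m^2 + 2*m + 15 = (m + 3)*(m^3 - 5*m^2 - m + 5) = (m - 5)*(m + 3)*(m^2 - 1) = (m - 5)*(m - 1)*(m + 3)*(m + 1)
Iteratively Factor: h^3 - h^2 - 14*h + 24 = (h - 2)*(h^2 + h - 12) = (h - 3)*(h - 2)*(h + 4)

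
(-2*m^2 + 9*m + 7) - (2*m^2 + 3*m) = -4*m^2 + 6*m + 7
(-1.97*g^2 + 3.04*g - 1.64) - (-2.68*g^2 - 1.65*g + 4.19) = 0.71*g^2 + 4.69*g - 5.83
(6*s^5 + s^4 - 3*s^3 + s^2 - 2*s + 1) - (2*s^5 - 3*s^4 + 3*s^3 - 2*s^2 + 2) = 4*s^5 + 4*s^4 - 6*s^3 + 3*s^2 - 2*s - 1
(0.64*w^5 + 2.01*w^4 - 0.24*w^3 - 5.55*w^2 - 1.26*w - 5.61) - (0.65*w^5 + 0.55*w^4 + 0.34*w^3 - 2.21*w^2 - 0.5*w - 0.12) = -0.01*w^5 + 1.46*w^4 - 0.58*w^3 - 3.34*w^2 - 0.76*w - 5.49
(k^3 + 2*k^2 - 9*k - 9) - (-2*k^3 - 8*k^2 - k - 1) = 3*k^3 + 10*k^2 - 8*k - 8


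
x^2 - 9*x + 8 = (x - 8)*(x - 1)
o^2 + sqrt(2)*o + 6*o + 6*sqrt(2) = (o + 6)*(o + sqrt(2))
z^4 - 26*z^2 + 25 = (z - 5)*(z - 1)*(z + 1)*(z + 5)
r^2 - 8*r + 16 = (r - 4)^2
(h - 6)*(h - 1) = h^2 - 7*h + 6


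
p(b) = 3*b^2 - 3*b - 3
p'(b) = 6*b - 3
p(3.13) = 17.00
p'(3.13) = 15.78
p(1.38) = -1.43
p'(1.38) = 5.28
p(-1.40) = 7.08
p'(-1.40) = -11.40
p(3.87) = 30.32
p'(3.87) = 20.22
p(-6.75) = 153.94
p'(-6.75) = -43.50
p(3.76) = 28.13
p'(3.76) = 19.56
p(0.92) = -3.22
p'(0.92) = 2.52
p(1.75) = 0.94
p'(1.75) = 7.50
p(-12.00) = 465.00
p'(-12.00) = -75.00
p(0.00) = -3.00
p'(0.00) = -3.00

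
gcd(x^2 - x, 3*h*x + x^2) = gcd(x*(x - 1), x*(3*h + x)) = x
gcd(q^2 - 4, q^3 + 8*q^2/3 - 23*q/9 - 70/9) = q + 2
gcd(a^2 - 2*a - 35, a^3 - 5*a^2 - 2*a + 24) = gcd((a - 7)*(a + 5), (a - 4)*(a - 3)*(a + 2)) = 1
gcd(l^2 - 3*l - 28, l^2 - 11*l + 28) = l - 7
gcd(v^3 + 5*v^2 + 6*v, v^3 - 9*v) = v^2 + 3*v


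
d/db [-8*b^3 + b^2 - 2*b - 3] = -24*b^2 + 2*b - 2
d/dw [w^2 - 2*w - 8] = 2*w - 2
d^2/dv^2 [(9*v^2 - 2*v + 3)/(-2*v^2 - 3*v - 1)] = 4*(31*v^3 + 9*v^2 - 33*v - 18)/(8*v^6 + 36*v^5 + 66*v^4 + 63*v^3 + 33*v^2 + 9*v + 1)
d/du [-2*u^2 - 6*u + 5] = -4*u - 6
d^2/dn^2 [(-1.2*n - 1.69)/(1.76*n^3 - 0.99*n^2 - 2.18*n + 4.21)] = (-22.30272*n^5 - 50.274048*n^4 + 35.553936*n^3 + 135.665178*n^2 + 23.240316*n - 52.177334)/(5.451776*n^9 - 9.199872*n^8 - 15.083376*n^7 + 60.942981*n^6 - 25.330206*n^5 - 98.653533*n^4 + 137.739148*n^3 + 7.382235*n^2 - 115.915614*n + 74.618461)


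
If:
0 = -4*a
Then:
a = 0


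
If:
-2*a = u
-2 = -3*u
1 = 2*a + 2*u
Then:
No Solution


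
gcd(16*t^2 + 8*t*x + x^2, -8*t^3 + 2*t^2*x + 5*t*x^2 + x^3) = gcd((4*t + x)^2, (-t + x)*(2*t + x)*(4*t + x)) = 4*t + x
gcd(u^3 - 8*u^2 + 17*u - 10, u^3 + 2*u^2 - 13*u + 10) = u^2 - 3*u + 2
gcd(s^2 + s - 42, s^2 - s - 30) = s - 6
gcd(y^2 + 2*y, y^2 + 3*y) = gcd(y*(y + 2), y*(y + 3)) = y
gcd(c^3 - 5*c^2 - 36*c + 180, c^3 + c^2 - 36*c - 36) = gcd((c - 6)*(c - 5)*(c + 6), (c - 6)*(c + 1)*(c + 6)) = c^2 - 36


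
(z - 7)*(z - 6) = z^2 - 13*z + 42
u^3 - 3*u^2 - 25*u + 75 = (u - 5)*(u - 3)*(u + 5)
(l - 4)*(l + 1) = l^2 - 3*l - 4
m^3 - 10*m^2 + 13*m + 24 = (m - 8)*(m - 3)*(m + 1)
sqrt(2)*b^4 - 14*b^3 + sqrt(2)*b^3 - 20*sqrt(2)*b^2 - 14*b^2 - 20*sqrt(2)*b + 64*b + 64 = (b - 8*sqrt(2))*(b - sqrt(2))*(b + 2*sqrt(2))*(sqrt(2)*b + sqrt(2))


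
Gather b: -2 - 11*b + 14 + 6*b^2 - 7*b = 6*b^2 - 18*b + 12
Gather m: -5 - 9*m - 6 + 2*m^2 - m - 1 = 2*m^2 - 10*m - 12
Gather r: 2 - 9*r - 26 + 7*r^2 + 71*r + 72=7*r^2 + 62*r + 48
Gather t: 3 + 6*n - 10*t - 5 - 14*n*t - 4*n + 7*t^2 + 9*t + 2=2*n + 7*t^2 + t*(-14*n - 1)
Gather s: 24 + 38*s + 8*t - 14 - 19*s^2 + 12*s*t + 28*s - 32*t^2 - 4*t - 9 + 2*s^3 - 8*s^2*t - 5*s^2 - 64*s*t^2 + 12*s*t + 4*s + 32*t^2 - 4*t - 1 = 2*s^3 + s^2*(-8*t - 24) + s*(-64*t^2 + 24*t + 70)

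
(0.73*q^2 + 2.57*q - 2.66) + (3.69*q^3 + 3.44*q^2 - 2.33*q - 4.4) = 3.69*q^3 + 4.17*q^2 + 0.24*q - 7.06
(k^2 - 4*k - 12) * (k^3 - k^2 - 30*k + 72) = k^5 - 5*k^4 - 38*k^3 + 204*k^2 + 72*k - 864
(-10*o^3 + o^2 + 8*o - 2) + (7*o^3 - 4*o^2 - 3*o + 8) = -3*o^3 - 3*o^2 + 5*o + 6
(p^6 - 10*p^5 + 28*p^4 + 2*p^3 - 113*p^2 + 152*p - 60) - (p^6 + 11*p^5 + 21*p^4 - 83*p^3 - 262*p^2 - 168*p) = -21*p^5 + 7*p^4 + 85*p^3 + 149*p^2 + 320*p - 60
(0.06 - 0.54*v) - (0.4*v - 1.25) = 1.31 - 0.94*v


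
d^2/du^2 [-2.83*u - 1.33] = 0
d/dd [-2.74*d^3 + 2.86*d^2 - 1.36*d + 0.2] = -8.22*d^2 + 5.72*d - 1.36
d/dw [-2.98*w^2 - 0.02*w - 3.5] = -5.96*w - 0.02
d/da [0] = 0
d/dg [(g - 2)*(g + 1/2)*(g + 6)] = 3*g^2 + 9*g - 10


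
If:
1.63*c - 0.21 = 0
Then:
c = 0.13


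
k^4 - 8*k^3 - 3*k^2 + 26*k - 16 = (k - 8)*(k - 1)^2*(k + 2)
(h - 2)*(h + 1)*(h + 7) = h^3 + 6*h^2 - 9*h - 14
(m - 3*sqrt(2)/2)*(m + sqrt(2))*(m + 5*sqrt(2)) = m^3 + 9*sqrt(2)*m^2/2 - 8*m - 15*sqrt(2)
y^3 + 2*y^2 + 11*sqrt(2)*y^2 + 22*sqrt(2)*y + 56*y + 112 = (y + 2)*(y + 4*sqrt(2))*(y + 7*sqrt(2))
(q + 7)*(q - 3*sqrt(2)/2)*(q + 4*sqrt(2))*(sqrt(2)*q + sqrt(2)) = sqrt(2)*q^4 + 5*q^3 + 8*sqrt(2)*q^3 - 5*sqrt(2)*q^2 + 40*q^2 - 96*sqrt(2)*q + 35*q - 84*sqrt(2)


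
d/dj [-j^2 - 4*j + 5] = -2*j - 4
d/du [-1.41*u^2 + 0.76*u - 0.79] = 0.76 - 2.82*u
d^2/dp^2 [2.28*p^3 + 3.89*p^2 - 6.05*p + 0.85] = 13.68*p + 7.78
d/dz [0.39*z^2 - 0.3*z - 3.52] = 0.78*z - 0.3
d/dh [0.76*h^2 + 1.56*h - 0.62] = 1.52*h + 1.56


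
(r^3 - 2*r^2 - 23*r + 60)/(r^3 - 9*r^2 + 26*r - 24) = (r + 5)/(r - 2)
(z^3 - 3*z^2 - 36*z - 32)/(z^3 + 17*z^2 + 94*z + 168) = (z^2 - 7*z - 8)/(z^2 + 13*z + 42)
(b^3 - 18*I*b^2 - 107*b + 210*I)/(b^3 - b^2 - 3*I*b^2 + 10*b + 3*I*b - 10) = (b^2 - 13*I*b - 42)/(b^2 + b*(-1 + 2*I) - 2*I)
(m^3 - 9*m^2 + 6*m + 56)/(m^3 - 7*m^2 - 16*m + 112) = (m + 2)/(m + 4)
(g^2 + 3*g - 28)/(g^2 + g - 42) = (g - 4)/(g - 6)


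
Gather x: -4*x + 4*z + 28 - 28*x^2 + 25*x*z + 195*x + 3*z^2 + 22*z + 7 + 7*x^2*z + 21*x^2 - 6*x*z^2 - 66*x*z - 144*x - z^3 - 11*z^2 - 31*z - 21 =x^2*(7*z - 7) + x*(-6*z^2 - 41*z + 47) - z^3 - 8*z^2 - 5*z + 14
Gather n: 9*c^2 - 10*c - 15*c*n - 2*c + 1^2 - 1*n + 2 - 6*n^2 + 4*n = 9*c^2 - 12*c - 6*n^2 + n*(3 - 15*c) + 3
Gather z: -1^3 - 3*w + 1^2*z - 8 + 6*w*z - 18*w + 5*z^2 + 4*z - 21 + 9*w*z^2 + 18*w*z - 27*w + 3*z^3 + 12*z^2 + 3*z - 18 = -48*w + 3*z^3 + z^2*(9*w + 17) + z*(24*w + 8) - 48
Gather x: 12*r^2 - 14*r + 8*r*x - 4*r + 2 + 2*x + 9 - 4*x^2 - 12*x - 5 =12*r^2 - 18*r - 4*x^2 + x*(8*r - 10) + 6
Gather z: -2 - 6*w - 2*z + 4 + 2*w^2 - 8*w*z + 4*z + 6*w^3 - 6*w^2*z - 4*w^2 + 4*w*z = 6*w^3 - 2*w^2 - 6*w + z*(-6*w^2 - 4*w + 2) + 2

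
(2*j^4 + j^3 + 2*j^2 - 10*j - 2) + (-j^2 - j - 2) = 2*j^4 + j^3 + j^2 - 11*j - 4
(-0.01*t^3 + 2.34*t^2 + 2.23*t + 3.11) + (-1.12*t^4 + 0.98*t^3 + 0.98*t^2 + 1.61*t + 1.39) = -1.12*t^4 + 0.97*t^3 + 3.32*t^2 + 3.84*t + 4.5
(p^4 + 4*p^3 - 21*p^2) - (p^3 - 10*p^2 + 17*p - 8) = p^4 + 3*p^3 - 11*p^2 - 17*p + 8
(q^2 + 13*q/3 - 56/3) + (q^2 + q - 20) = 2*q^2 + 16*q/3 - 116/3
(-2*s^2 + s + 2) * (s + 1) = -2*s^3 - s^2 + 3*s + 2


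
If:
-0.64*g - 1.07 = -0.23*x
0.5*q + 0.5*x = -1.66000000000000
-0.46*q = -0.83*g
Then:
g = -1.74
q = -3.14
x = -0.18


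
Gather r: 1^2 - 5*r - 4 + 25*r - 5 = 20*r - 8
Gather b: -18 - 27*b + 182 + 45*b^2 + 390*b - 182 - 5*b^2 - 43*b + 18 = 40*b^2 + 320*b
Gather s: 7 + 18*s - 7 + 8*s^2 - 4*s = 8*s^2 + 14*s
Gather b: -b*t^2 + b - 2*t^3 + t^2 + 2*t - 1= b*(1 - t^2) - 2*t^3 + t^2 + 2*t - 1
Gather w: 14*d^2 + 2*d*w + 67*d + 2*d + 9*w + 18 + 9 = 14*d^2 + 69*d + w*(2*d + 9) + 27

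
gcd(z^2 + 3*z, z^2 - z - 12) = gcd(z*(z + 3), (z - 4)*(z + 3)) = z + 3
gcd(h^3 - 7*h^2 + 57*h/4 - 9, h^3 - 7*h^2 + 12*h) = h - 4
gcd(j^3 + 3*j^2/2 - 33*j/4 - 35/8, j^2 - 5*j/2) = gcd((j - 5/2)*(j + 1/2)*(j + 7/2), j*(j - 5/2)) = j - 5/2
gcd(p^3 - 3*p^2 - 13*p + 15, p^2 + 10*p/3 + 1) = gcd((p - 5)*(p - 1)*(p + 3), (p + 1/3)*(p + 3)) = p + 3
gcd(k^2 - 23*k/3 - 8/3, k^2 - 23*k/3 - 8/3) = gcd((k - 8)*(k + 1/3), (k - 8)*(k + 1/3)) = k^2 - 23*k/3 - 8/3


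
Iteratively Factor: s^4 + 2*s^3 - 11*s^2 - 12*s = (s - 3)*(s^3 + 5*s^2 + 4*s) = (s - 3)*(s + 1)*(s^2 + 4*s) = (s - 3)*(s + 1)*(s + 4)*(s)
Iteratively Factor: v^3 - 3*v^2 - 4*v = (v - 4)*(v^2 + v) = v*(v - 4)*(v + 1)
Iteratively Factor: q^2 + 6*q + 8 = (q + 4)*(q + 2)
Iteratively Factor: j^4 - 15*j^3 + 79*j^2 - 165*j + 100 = (j - 4)*(j^3 - 11*j^2 + 35*j - 25) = (j - 5)*(j - 4)*(j^2 - 6*j + 5) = (j - 5)*(j - 4)*(j - 1)*(j - 5)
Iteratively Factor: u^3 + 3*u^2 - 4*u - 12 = (u + 2)*(u^2 + u - 6) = (u + 2)*(u + 3)*(u - 2)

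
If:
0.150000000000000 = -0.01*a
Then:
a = -15.00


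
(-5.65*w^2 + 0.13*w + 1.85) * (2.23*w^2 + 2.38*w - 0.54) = -12.5995*w^4 - 13.1571*w^3 + 7.4859*w^2 + 4.3328*w - 0.999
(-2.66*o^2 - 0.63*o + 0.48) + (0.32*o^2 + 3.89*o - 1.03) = -2.34*o^2 + 3.26*o - 0.55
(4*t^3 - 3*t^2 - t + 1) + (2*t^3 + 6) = 6*t^3 - 3*t^2 - t + 7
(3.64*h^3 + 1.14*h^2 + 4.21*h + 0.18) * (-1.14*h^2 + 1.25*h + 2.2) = -4.1496*h^5 + 3.2504*h^4 + 4.6336*h^3 + 7.5653*h^2 + 9.487*h + 0.396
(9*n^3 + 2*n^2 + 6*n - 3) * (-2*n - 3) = -18*n^4 - 31*n^3 - 18*n^2 - 12*n + 9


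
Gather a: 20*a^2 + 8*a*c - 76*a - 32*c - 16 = 20*a^2 + a*(8*c - 76) - 32*c - 16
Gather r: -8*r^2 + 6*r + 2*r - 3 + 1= -8*r^2 + 8*r - 2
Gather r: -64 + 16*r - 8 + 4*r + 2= 20*r - 70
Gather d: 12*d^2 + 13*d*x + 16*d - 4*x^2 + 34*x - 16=12*d^2 + d*(13*x + 16) - 4*x^2 + 34*x - 16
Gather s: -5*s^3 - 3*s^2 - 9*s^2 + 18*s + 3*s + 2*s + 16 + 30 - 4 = -5*s^3 - 12*s^2 + 23*s + 42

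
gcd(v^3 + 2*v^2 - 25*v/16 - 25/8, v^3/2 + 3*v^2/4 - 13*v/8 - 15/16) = 1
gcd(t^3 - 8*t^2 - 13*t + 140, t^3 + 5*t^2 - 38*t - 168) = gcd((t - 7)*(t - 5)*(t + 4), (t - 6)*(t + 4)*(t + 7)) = t + 4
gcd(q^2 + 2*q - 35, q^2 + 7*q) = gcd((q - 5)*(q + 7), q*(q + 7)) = q + 7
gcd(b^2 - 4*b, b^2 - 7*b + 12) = b - 4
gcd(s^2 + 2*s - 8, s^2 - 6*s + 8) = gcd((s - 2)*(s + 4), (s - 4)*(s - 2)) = s - 2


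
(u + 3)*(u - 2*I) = u^2 + 3*u - 2*I*u - 6*I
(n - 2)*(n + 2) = n^2 - 4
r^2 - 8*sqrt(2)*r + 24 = (r - 6*sqrt(2))*(r - 2*sqrt(2))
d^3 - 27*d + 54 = (d - 3)^2*(d + 6)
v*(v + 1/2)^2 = v^3 + v^2 + v/4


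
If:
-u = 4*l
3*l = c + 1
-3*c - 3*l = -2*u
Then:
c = -11/20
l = 3/20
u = -3/5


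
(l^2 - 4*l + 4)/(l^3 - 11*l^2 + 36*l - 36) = (l - 2)/(l^2 - 9*l + 18)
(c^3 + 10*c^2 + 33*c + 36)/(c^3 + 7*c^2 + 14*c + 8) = (c^2 + 6*c + 9)/(c^2 + 3*c + 2)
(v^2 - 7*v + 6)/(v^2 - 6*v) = (v - 1)/v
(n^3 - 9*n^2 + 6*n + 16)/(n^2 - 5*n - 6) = (n^2 - 10*n + 16)/(n - 6)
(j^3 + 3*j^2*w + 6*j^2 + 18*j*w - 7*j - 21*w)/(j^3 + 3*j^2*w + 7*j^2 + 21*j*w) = (j - 1)/j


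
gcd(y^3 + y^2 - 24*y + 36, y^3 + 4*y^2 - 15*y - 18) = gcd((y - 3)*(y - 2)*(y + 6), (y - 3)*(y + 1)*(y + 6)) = y^2 + 3*y - 18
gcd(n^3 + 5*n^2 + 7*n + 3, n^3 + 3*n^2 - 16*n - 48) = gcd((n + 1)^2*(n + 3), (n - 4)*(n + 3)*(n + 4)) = n + 3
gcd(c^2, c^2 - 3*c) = c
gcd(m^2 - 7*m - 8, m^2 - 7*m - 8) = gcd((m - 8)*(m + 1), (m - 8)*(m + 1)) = m^2 - 7*m - 8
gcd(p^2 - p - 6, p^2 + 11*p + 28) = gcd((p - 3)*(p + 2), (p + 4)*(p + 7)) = 1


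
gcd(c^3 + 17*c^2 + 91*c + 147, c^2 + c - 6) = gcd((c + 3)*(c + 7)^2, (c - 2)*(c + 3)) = c + 3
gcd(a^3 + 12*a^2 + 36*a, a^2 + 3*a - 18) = a + 6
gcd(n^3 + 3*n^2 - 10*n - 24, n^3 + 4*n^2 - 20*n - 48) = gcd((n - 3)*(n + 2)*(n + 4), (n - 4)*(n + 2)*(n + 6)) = n + 2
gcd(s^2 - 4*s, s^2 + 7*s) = s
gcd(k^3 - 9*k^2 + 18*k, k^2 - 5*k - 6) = k - 6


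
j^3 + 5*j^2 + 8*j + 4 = (j + 1)*(j + 2)^2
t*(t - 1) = t^2 - t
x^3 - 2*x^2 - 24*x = x*(x - 6)*(x + 4)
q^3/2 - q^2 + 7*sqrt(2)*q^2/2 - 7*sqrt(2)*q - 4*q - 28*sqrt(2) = (q/2 + 1)*(q - 4)*(q + 7*sqrt(2))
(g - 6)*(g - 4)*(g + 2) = g^3 - 8*g^2 + 4*g + 48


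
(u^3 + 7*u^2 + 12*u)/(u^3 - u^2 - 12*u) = (u + 4)/(u - 4)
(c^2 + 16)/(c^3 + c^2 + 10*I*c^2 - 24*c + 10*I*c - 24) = (c - 4*I)/(c^2 + c*(1 + 6*I) + 6*I)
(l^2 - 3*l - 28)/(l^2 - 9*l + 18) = (l^2 - 3*l - 28)/(l^2 - 9*l + 18)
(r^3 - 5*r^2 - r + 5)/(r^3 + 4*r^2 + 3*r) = (r^2 - 6*r + 5)/(r*(r + 3))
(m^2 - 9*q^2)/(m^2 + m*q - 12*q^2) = (m + 3*q)/(m + 4*q)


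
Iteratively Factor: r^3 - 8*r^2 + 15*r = (r)*(r^2 - 8*r + 15) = r*(r - 5)*(r - 3)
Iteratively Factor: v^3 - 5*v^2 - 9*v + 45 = (v - 3)*(v^2 - 2*v - 15) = (v - 3)*(v + 3)*(v - 5)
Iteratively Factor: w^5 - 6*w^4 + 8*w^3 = (w)*(w^4 - 6*w^3 + 8*w^2) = w^2*(w^3 - 6*w^2 + 8*w) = w^3*(w^2 - 6*w + 8) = w^3*(w - 4)*(w - 2)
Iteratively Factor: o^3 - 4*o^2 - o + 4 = (o - 4)*(o^2 - 1) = (o - 4)*(o + 1)*(o - 1)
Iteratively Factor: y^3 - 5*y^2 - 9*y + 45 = (y + 3)*(y^2 - 8*y + 15) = (y - 3)*(y + 3)*(y - 5)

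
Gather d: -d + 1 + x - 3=-d + x - 2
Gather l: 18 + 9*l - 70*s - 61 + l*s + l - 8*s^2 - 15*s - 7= l*(s + 10) - 8*s^2 - 85*s - 50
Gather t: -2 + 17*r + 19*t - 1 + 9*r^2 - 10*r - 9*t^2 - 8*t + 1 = 9*r^2 + 7*r - 9*t^2 + 11*t - 2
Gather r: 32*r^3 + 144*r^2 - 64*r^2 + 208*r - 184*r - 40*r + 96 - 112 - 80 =32*r^3 + 80*r^2 - 16*r - 96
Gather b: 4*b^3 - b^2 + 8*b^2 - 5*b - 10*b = 4*b^3 + 7*b^2 - 15*b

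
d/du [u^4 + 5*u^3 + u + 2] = 4*u^3 + 15*u^2 + 1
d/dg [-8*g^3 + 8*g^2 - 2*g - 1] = -24*g^2 + 16*g - 2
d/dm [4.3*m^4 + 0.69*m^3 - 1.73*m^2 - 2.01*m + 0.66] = 17.2*m^3 + 2.07*m^2 - 3.46*m - 2.01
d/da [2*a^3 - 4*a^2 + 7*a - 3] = 6*a^2 - 8*a + 7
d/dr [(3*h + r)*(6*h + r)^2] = 3*(4*h + r)*(6*h + r)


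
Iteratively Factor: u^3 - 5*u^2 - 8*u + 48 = (u + 3)*(u^2 - 8*u + 16) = (u - 4)*(u + 3)*(u - 4)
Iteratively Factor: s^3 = (s)*(s^2) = s^2*(s)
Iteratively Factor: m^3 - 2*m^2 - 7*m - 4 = (m + 1)*(m^2 - 3*m - 4) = (m + 1)^2*(m - 4)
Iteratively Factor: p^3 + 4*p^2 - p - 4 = (p - 1)*(p^2 + 5*p + 4) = (p - 1)*(p + 4)*(p + 1)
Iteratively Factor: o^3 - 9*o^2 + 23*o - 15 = (o - 1)*(o^2 - 8*o + 15) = (o - 3)*(o - 1)*(o - 5)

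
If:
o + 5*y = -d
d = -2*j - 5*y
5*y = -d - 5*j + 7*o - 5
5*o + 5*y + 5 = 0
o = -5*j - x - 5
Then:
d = 95/11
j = 5/11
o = 10/11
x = -90/11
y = -21/11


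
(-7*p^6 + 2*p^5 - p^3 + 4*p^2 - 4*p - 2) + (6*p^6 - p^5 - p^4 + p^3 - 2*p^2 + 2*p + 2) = -p^6 + p^5 - p^4 + 2*p^2 - 2*p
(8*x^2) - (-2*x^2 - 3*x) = 10*x^2 + 3*x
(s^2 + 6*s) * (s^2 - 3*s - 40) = s^4 + 3*s^3 - 58*s^2 - 240*s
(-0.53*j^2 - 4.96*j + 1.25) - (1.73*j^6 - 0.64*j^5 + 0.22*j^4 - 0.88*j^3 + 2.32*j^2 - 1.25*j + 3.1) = -1.73*j^6 + 0.64*j^5 - 0.22*j^4 + 0.88*j^3 - 2.85*j^2 - 3.71*j - 1.85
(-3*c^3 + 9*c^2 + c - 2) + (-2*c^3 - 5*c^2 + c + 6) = -5*c^3 + 4*c^2 + 2*c + 4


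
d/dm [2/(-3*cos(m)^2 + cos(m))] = 2*(sin(m)/cos(m)^2 - 6*tan(m))/(3*cos(m) - 1)^2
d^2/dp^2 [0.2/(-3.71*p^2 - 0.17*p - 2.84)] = (5.50564*p^2 + 0.25228*p - 0.2*(7.42*p + 0.17)*(14.84*p + 0.34) + 4.21456)/(3.71*p^2 + 0.17*p + 2.84)^3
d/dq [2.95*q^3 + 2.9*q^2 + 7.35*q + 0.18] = 8.85*q^2 + 5.8*q + 7.35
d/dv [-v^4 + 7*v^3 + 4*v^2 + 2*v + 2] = -4*v^3 + 21*v^2 + 8*v + 2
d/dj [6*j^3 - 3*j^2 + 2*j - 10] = 18*j^2 - 6*j + 2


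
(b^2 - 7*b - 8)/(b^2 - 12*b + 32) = (b + 1)/(b - 4)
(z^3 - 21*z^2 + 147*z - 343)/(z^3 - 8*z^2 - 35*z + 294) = (z - 7)/(z + 6)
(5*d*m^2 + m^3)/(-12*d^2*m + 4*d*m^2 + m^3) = m*(5*d + m)/(-12*d^2 + 4*d*m + m^2)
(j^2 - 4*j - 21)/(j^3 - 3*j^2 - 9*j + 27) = (j - 7)/(j^2 - 6*j + 9)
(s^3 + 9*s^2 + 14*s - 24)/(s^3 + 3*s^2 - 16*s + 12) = (s + 4)/(s - 2)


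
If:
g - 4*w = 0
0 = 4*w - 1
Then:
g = 1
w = 1/4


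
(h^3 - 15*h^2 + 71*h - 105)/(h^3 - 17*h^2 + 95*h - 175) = (h - 3)/(h - 5)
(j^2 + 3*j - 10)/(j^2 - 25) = (j - 2)/(j - 5)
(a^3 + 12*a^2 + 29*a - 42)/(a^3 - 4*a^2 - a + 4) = (a^2 + 13*a + 42)/(a^2 - 3*a - 4)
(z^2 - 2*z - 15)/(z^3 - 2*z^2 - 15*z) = 1/z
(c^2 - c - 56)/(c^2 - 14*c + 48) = (c + 7)/(c - 6)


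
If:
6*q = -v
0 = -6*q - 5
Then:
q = -5/6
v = 5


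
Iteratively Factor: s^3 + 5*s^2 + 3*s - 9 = (s - 1)*(s^2 + 6*s + 9) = (s - 1)*(s + 3)*(s + 3)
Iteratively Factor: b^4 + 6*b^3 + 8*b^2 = (b + 2)*(b^3 + 4*b^2) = b*(b + 2)*(b^2 + 4*b) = b^2*(b + 2)*(b + 4)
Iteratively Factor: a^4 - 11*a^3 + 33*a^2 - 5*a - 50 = (a + 1)*(a^3 - 12*a^2 + 45*a - 50) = (a - 5)*(a + 1)*(a^2 - 7*a + 10) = (a - 5)^2*(a + 1)*(a - 2)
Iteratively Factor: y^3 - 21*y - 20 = (y - 5)*(y^2 + 5*y + 4) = (y - 5)*(y + 4)*(y + 1)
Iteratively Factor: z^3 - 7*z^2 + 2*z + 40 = (z + 2)*(z^2 - 9*z + 20) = (z - 5)*(z + 2)*(z - 4)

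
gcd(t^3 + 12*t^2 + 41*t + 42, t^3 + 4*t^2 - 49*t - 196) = t + 7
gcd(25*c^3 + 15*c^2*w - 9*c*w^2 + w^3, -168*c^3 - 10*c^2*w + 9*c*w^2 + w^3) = 1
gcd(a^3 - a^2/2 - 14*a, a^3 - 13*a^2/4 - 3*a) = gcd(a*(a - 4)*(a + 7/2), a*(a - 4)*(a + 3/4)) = a^2 - 4*a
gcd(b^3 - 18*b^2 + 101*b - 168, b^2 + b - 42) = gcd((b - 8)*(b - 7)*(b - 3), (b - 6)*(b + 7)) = 1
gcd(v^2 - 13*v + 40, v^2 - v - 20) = v - 5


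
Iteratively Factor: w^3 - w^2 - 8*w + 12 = (w - 2)*(w^2 + w - 6) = (w - 2)*(w + 3)*(w - 2)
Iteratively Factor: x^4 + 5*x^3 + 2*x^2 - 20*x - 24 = (x + 2)*(x^3 + 3*x^2 - 4*x - 12) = (x - 2)*(x + 2)*(x^2 + 5*x + 6) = (x - 2)*(x + 2)*(x + 3)*(x + 2)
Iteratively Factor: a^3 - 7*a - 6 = (a + 2)*(a^2 - 2*a - 3) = (a + 1)*(a + 2)*(a - 3)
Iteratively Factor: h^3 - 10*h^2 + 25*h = (h - 5)*(h^2 - 5*h) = h*(h - 5)*(h - 5)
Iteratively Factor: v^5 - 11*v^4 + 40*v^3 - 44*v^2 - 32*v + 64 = (v - 2)*(v^4 - 9*v^3 + 22*v^2 - 32) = (v - 4)*(v - 2)*(v^3 - 5*v^2 + 2*v + 8) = (v - 4)*(v - 2)^2*(v^2 - 3*v - 4) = (v - 4)^2*(v - 2)^2*(v + 1)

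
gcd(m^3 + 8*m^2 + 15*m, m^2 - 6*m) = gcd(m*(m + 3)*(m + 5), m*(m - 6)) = m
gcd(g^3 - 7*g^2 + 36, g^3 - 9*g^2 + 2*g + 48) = g^2 - g - 6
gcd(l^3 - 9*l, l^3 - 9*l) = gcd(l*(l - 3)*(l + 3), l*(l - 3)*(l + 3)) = l^3 - 9*l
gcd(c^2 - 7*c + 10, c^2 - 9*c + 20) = c - 5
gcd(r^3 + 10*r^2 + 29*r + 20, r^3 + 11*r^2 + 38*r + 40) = r^2 + 9*r + 20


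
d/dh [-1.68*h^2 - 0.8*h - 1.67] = -3.36*h - 0.8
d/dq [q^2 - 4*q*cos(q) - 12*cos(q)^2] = 4*q*sin(q) + 2*q + 12*sin(2*q) - 4*cos(q)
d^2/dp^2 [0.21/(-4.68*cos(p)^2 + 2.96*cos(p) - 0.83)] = (18.398016*(1 - cos(p)^2)^2 - 8.727264*cos(p)^3 + 7.77604799999999*cos(p)^2 + 17.970456*cos(p) - 20.44644)/(4.68*cos(p)^2 - 2.96*cos(p) + 0.83)^3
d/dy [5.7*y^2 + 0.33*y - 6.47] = 11.4*y + 0.33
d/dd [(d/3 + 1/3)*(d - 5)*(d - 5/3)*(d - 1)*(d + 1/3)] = 5*d^4/3 - 76*d^3/9 + 46*d^2/9 + 164*d/27 - 55/27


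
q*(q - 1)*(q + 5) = q^3 + 4*q^2 - 5*q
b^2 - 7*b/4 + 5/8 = (b - 5/4)*(b - 1/2)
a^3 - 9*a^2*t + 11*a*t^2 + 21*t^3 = (a - 7*t)*(a - 3*t)*(a + t)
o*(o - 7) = o^2 - 7*o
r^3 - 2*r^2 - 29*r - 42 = (r - 7)*(r + 2)*(r + 3)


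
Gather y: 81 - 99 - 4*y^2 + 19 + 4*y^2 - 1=0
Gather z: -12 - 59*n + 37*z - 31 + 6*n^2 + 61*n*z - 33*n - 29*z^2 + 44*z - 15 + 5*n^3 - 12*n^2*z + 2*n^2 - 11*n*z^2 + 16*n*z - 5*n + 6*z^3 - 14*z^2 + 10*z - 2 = 5*n^3 + 8*n^2 - 97*n + 6*z^3 + z^2*(-11*n - 43) + z*(-12*n^2 + 77*n + 91) - 60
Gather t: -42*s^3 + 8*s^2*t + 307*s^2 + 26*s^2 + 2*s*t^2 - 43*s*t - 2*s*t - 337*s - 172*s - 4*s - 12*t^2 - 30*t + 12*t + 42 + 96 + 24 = -42*s^3 + 333*s^2 - 513*s + t^2*(2*s - 12) + t*(8*s^2 - 45*s - 18) + 162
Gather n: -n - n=-2*n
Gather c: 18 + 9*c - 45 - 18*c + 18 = -9*c - 9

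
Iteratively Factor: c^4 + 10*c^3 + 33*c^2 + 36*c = (c + 3)*(c^3 + 7*c^2 + 12*c) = (c + 3)^2*(c^2 + 4*c) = c*(c + 3)^2*(c + 4)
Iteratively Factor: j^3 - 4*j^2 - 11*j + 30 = (j + 3)*(j^2 - 7*j + 10) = (j - 2)*(j + 3)*(j - 5)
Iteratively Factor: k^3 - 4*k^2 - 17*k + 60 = (k + 4)*(k^2 - 8*k + 15) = (k - 5)*(k + 4)*(k - 3)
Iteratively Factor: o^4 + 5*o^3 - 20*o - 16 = (o + 2)*(o^3 + 3*o^2 - 6*o - 8) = (o + 1)*(o + 2)*(o^2 + 2*o - 8) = (o - 2)*(o + 1)*(o + 2)*(o + 4)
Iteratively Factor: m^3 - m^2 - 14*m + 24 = (m - 3)*(m^2 + 2*m - 8) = (m - 3)*(m - 2)*(m + 4)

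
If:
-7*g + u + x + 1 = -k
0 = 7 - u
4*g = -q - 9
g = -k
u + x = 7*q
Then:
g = -31/18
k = 31/18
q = -19/9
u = 7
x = -196/9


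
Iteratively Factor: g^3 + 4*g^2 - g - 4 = (g + 1)*(g^2 + 3*g - 4) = (g - 1)*(g + 1)*(g + 4)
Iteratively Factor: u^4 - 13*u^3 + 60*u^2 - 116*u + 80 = (u - 2)*(u^3 - 11*u^2 + 38*u - 40) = (u - 5)*(u - 2)*(u^2 - 6*u + 8) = (u - 5)*(u - 2)^2*(u - 4)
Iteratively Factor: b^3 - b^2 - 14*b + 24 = (b + 4)*(b^2 - 5*b + 6) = (b - 2)*(b + 4)*(b - 3)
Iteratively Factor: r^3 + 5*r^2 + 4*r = (r)*(r^2 + 5*r + 4) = r*(r + 4)*(r + 1)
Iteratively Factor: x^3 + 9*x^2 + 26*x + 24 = (x + 2)*(x^2 + 7*x + 12) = (x + 2)*(x + 4)*(x + 3)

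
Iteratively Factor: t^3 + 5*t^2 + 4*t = (t)*(t^2 + 5*t + 4) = t*(t + 4)*(t + 1)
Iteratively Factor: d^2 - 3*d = (d - 3)*(d)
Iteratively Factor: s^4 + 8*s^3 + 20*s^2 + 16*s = (s)*(s^3 + 8*s^2 + 20*s + 16) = s*(s + 4)*(s^2 + 4*s + 4) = s*(s + 2)*(s + 4)*(s + 2)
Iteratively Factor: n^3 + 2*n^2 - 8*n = (n - 2)*(n^2 + 4*n) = n*(n - 2)*(n + 4)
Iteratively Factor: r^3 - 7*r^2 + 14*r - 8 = (r - 1)*(r^2 - 6*r + 8) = (r - 4)*(r - 1)*(r - 2)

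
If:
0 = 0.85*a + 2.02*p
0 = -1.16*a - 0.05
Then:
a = -0.04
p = 0.02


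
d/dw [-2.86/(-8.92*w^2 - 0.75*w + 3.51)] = (-51.0224*w - 2.145)/(8.92*w^2 + 0.75*w - 3.51)^2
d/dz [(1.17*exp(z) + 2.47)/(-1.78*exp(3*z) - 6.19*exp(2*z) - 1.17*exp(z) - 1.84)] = (4.1652*exp(3*z) + 20.4321*exp(2*z) + 30.5786*exp(z) + 0.7371)*exp(z)/(3.1684*exp(6*z) + 22.0364*exp(5*z) + 42.4813*exp(4*z) + 21.035*exp(3*z) + 24.1481*exp(2*z) + 4.3056*exp(z) + 3.3856)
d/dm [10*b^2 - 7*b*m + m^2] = -7*b + 2*m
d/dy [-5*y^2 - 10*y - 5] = -10*y - 10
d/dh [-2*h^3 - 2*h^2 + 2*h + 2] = -6*h^2 - 4*h + 2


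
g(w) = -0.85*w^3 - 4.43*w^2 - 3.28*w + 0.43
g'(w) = -2.55*w^2 - 8.86*w - 3.28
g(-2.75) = -6.37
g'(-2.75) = 1.80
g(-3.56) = -5.69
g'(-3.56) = -4.06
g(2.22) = -37.98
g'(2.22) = -35.52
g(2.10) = -33.87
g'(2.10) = -33.13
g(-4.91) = 10.35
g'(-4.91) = -21.25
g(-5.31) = 20.20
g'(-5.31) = -28.13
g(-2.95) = -6.62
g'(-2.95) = 0.67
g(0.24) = -0.62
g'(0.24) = -5.55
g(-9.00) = 290.77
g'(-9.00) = -130.09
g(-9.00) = 290.77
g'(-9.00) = -130.09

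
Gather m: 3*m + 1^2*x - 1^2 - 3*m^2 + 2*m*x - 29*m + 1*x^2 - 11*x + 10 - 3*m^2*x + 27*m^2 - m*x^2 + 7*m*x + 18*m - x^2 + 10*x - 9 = m^2*(24 - 3*x) + m*(-x^2 + 9*x - 8)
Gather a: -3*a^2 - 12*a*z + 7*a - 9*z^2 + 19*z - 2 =-3*a^2 + a*(7 - 12*z) - 9*z^2 + 19*z - 2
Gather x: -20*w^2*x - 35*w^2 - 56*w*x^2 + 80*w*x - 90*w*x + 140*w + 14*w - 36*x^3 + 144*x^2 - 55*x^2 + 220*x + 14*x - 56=-35*w^2 + 154*w - 36*x^3 + x^2*(89 - 56*w) + x*(-20*w^2 - 10*w + 234) - 56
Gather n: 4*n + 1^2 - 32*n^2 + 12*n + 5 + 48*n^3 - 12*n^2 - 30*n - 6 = 48*n^3 - 44*n^2 - 14*n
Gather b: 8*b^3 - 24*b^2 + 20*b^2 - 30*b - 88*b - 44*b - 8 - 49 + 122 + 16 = 8*b^3 - 4*b^2 - 162*b + 81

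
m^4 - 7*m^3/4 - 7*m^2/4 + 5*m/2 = m*(m - 2)*(m - 1)*(m + 5/4)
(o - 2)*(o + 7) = o^2 + 5*o - 14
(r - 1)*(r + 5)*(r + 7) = r^3 + 11*r^2 + 23*r - 35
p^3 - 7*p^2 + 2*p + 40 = (p - 5)*(p - 4)*(p + 2)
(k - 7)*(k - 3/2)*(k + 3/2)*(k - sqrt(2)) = k^4 - 7*k^3 - sqrt(2)*k^3 - 9*k^2/4 + 7*sqrt(2)*k^2 + 9*sqrt(2)*k/4 + 63*k/4 - 63*sqrt(2)/4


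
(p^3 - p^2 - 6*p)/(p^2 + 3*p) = (p^2 - p - 6)/(p + 3)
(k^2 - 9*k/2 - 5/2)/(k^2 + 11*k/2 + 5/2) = (k - 5)/(k + 5)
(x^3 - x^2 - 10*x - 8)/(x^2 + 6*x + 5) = (x^2 - 2*x - 8)/(x + 5)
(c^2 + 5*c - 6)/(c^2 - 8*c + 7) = (c + 6)/(c - 7)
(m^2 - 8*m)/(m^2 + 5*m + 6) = m*(m - 8)/(m^2 + 5*m + 6)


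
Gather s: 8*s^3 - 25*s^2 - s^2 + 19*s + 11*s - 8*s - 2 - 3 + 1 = 8*s^3 - 26*s^2 + 22*s - 4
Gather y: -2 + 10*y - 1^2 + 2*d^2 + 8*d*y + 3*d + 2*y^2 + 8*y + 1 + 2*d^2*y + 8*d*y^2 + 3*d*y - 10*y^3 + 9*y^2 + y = 2*d^2 + 3*d - 10*y^3 + y^2*(8*d + 11) + y*(2*d^2 + 11*d + 19) - 2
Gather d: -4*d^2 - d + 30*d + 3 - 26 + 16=-4*d^2 + 29*d - 7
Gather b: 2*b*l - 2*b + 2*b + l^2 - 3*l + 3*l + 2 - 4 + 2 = 2*b*l + l^2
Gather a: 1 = 1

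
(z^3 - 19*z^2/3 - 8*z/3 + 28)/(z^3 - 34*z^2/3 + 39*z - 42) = (z + 2)/(z - 3)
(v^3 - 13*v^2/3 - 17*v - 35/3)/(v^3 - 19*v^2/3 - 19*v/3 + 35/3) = (v + 1)/(v - 1)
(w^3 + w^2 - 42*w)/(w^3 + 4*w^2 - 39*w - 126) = w/(w + 3)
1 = 1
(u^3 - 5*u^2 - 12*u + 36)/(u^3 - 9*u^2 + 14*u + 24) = (u^2 + u - 6)/(u^2 - 3*u - 4)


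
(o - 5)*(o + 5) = o^2 - 25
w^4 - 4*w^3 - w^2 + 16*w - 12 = (w - 3)*(w - 2)*(w - 1)*(w + 2)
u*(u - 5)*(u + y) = u^3 + u^2*y - 5*u^2 - 5*u*y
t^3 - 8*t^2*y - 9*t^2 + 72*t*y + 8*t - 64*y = (t - 8)*(t - 1)*(t - 8*y)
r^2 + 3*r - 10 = (r - 2)*(r + 5)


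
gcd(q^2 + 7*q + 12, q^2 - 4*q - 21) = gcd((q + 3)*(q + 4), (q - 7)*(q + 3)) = q + 3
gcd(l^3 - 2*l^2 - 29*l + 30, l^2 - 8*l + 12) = l - 6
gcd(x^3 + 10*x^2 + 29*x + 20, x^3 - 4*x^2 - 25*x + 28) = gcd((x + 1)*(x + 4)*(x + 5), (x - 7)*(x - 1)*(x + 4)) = x + 4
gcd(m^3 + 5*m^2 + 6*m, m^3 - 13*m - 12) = m + 3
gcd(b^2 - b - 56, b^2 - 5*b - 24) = b - 8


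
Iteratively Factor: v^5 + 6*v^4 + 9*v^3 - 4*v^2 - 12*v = (v + 3)*(v^4 + 3*v^3 - 4*v) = (v - 1)*(v + 3)*(v^3 + 4*v^2 + 4*v) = (v - 1)*(v + 2)*(v + 3)*(v^2 + 2*v) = (v - 1)*(v + 2)^2*(v + 3)*(v)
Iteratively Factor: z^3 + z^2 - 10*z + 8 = (z + 4)*(z^2 - 3*z + 2) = (z - 2)*(z + 4)*(z - 1)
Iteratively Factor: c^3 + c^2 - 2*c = (c)*(c^2 + c - 2) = c*(c + 2)*(c - 1)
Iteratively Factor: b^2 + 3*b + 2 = (b + 2)*(b + 1)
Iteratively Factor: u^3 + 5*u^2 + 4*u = (u + 4)*(u^2 + u) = u*(u + 4)*(u + 1)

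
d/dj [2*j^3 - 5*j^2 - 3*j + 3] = 6*j^2 - 10*j - 3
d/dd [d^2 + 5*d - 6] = 2*d + 5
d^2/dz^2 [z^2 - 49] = 2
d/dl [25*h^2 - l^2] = -2*l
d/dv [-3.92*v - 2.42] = -3.92000000000000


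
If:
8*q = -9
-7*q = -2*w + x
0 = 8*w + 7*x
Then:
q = -9/8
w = -441/176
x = 63/22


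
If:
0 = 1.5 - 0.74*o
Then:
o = 2.03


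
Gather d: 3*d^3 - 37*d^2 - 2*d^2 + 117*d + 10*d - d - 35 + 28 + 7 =3*d^3 - 39*d^2 + 126*d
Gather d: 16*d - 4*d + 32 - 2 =12*d + 30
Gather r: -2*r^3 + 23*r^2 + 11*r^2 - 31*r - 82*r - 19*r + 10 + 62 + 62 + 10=-2*r^3 + 34*r^2 - 132*r + 144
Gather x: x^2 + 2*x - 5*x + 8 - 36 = x^2 - 3*x - 28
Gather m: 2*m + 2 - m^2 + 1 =-m^2 + 2*m + 3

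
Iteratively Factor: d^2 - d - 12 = (d - 4)*(d + 3)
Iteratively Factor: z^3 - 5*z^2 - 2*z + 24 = (z - 3)*(z^2 - 2*z - 8) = (z - 3)*(z + 2)*(z - 4)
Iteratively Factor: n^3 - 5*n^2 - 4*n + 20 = (n + 2)*(n^2 - 7*n + 10) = (n - 5)*(n + 2)*(n - 2)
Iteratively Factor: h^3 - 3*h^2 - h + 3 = (h - 1)*(h^2 - 2*h - 3) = (h - 3)*(h - 1)*(h + 1)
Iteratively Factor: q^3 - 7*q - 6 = (q + 2)*(q^2 - 2*q - 3) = (q + 1)*(q + 2)*(q - 3)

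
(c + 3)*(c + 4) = c^2 + 7*c + 12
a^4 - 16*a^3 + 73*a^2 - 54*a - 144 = (a - 8)*(a - 6)*(a - 3)*(a + 1)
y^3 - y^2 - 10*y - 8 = (y - 4)*(y + 1)*(y + 2)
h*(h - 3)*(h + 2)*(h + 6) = h^4 + 5*h^3 - 12*h^2 - 36*h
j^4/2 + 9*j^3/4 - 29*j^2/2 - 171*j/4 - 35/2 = (j/2 + 1)*(j - 5)*(j + 1/2)*(j + 7)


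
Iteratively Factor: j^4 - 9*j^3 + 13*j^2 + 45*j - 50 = (j - 1)*(j^3 - 8*j^2 + 5*j + 50) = (j - 5)*(j - 1)*(j^2 - 3*j - 10) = (j - 5)*(j - 1)*(j + 2)*(j - 5)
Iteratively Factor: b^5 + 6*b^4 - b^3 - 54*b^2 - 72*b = (b)*(b^4 + 6*b^3 - b^2 - 54*b - 72) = b*(b - 3)*(b^3 + 9*b^2 + 26*b + 24) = b*(b - 3)*(b + 3)*(b^2 + 6*b + 8) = b*(b - 3)*(b + 3)*(b + 4)*(b + 2)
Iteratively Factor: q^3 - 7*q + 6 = (q - 2)*(q^2 + 2*q - 3) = (q - 2)*(q - 1)*(q + 3)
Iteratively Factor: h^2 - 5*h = (h)*(h - 5)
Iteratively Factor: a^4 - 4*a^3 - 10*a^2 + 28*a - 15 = (a - 1)*(a^3 - 3*a^2 - 13*a + 15) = (a - 1)^2*(a^2 - 2*a - 15) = (a - 5)*(a - 1)^2*(a + 3)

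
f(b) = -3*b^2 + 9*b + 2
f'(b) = 9 - 6*b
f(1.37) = 8.70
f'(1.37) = 0.78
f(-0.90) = -8.53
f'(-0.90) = 14.40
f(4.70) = -21.97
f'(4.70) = -19.20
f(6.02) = -52.54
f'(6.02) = -27.12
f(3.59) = -4.35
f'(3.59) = -12.54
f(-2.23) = -32.99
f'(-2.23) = 22.38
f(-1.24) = -13.77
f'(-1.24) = 16.44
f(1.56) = 8.74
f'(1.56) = -0.36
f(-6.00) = -160.00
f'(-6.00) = 45.00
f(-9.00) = -322.00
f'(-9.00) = 63.00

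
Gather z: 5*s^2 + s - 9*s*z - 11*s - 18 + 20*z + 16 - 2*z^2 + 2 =5*s^2 - 10*s - 2*z^2 + z*(20 - 9*s)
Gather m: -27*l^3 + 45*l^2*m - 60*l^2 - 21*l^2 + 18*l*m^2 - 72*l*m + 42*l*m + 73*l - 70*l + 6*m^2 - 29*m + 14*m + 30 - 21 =-27*l^3 - 81*l^2 + 3*l + m^2*(18*l + 6) + m*(45*l^2 - 30*l - 15) + 9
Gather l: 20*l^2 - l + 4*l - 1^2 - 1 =20*l^2 + 3*l - 2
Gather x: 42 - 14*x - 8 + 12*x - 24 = 10 - 2*x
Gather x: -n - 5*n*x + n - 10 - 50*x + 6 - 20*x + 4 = x*(-5*n - 70)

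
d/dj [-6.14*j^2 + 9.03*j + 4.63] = 9.03 - 12.28*j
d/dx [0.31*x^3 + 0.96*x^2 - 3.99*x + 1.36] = 0.93*x^2 + 1.92*x - 3.99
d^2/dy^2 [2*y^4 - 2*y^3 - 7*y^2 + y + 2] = 24*y^2 - 12*y - 14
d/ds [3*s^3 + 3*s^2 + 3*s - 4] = 9*s^2 + 6*s + 3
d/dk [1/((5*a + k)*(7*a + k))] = 2*(-6*a - k)/(1225*a^4 + 840*a^3*k + 214*a^2*k^2 + 24*a*k^3 + k^4)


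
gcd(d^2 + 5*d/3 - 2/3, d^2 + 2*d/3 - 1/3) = d - 1/3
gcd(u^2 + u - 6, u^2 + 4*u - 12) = u - 2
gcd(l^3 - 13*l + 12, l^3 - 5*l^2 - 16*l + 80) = l + 4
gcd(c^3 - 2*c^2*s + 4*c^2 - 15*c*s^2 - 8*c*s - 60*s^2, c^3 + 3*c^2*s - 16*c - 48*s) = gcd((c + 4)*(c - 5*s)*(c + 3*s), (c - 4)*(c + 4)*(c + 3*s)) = c^2 + 3*c*s + 4*c + 12*s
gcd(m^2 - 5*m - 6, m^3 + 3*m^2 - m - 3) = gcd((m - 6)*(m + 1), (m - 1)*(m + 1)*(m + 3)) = m + 1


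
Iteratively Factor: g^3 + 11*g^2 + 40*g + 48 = (g + 4)*(g^2 + 7*g + 12) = (g + 4)^2*(g + 3)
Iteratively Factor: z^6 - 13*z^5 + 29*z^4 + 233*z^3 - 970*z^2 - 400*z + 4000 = (z + 4)*(z^5 - 17*z^4 + 97*z^3 - 155*z^2 - 350*z + 1000) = (z - 5)*(z + 4)*(z^4 - 12*z^3 + 37*z^2 + 30*z - 200) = (z - 5)*(z + 2)*(z + 4)*(z^3 - 14*z^2 + 65*z - 100) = (z - 5)^2*(z + 2)*(z + 4)*(z^2 - 9*z + 20) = (z - 5)^2*(z - 4)*(z + 2)*(z + 4)*(z - 5)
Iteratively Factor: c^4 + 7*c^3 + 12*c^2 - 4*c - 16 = (c - 1)*(c^3 + 8*c^2 + 20*c + 16) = (c - 1)*(c + 2)*(c^2 + 6*c + 8) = (c - 1)*(c + 2)*(c + 4)*(c + 2)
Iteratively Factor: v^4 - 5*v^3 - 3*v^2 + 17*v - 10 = (v + 2)*(v^3 - 7*v^2 + 11*v - 5) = (v - 1)*(v + 2)*(v^2 - 6*v + 5) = (v - 1)^2*(v + 2)*(v - 5)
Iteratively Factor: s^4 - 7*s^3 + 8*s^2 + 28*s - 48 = (s - 2)*(s^3 - 5*s^2 - 2*s + 24) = (s - 2)*(s + 2)*(s^2 - 7*s + 12) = (s - 4)*(s - 2)*(s + 2)*(s - 3)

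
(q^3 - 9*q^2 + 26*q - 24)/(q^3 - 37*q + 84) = (q - 2)/(q + 7)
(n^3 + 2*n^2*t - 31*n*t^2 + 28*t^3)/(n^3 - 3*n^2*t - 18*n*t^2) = (-n^3 - 2*n^2*t + 31*n*t^2 - 28*t^3)/(n*(-n^2 + 3*n*t + 18*t^2))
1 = 1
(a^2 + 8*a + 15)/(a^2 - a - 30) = (a + 3)/(a - 6)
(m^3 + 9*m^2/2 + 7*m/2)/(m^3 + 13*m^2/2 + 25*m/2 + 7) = m/(m + 2)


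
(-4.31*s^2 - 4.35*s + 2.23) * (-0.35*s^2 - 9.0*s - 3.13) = 1.5085*s^4 + 40.3125*s^3 + 51.8598*s^2 - 6.4545*s - 6.9799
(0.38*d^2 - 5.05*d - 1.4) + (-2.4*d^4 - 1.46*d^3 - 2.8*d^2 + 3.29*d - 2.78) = -2.4*d^4 - 1.46*d^3 - 2.42*d^2 - 1.76*d - 4.18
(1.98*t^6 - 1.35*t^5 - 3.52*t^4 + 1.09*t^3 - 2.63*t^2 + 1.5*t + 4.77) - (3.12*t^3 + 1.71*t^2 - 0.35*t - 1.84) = 1.98*t^6 - 1.35*t^5 - 3.52*t^4 - 2.03*t^3 - 4.34*t^2 + 1.85*t + 6.61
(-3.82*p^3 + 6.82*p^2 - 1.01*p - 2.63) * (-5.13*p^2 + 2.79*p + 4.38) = 19.5966*p^5 - 45.6444*p^4 + 7.4775*p^3 + 40.5456*p^2 - 11.7615*p - 11.5194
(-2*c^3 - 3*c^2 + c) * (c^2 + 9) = -2*c^5 - 3*c^4 - 17*c^3 - 27*c^2 + 9*c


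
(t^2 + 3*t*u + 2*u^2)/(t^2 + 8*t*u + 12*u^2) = (t + u)/(t + 6*u)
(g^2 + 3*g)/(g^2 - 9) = g/(g - 3)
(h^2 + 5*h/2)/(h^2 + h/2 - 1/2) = h*(2*h + 5)/(2*h^2 + h - 1)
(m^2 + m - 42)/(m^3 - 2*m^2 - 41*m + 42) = (m^2 + m - 42)/(m^3 - 2*m^2 - 41*m + 42)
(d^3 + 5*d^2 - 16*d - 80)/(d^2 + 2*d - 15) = (d^2 - 16)/(d - 3)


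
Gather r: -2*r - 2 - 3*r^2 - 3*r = -3*r^2 - 5*r - 2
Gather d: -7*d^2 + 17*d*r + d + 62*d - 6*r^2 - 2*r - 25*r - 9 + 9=-7*d^2 + d*(17*r + 63) - 6*r^2 - 27*r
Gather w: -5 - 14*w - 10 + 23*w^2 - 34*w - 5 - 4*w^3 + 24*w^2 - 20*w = -4*w^3 + 47*w^2 - 68*w - 20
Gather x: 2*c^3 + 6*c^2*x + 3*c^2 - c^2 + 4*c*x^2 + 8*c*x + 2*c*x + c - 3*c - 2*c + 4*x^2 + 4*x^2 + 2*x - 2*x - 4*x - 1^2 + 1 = 2*c^3 + 2*c^2 - 4*c + x^2*(4*c + 8) + x*(6*c^2 + 10*c - 4)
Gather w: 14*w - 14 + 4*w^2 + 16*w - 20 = 4*w^2 + 30*w - 34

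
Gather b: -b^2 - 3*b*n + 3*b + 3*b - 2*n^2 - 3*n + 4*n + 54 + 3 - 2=-b^2 + b*(6 - 3*n) - 2*n^2 + n + 55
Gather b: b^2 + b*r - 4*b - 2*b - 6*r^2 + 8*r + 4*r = b^2 + b*(r - 6) - 6*r^2 + 12*r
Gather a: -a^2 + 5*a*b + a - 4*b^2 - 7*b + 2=-a^2 + a*(5*b + 1) - 4*b^2 - 7*b + 2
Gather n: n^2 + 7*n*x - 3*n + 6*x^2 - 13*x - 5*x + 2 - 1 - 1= n^2 + n*(7*x - 3) + 6*x^2 - 18*x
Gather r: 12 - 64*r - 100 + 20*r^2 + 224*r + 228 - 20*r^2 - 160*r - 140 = 0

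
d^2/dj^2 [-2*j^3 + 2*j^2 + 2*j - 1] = 4 - 12*j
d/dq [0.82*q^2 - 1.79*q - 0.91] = 1.64*q - 1.79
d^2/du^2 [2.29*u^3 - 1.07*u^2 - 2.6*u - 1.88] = 13.74*u - 2.14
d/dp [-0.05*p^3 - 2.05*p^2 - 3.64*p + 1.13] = -0.15*p^2 - 4.1*p - 3.64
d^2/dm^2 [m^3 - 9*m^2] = 6*m - 18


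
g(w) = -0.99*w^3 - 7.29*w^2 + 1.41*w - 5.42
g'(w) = -2.97*w^2 - 14.58*w + 1.41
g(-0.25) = -6.21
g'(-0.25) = 4.87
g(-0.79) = -10.60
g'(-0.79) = 11.07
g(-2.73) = -43.46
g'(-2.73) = 19.08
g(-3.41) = -55.74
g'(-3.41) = 16.59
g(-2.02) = -29.85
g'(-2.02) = 18.74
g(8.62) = -1169.04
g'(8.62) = -344.95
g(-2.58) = -40.58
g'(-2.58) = 19.26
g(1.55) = -24.44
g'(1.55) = -28.32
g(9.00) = -1304.93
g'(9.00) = -370.38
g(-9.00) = 113.11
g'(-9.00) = -107.94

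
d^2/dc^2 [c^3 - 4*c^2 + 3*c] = 6*c - 8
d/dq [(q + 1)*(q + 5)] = 2*q + 6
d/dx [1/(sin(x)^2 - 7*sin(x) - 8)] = (7 - 2*sin(x))*cos(x)/((sin(x) - 8)^2*(sin(x) + 1)^2)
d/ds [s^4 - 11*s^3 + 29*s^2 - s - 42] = 4*s^3 - 33*s^2 + 58*s - 1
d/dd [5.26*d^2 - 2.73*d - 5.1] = 10.52*d - 2.73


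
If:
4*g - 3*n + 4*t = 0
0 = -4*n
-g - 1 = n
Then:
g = -1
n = 0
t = 1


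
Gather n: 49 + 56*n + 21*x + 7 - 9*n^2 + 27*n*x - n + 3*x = -9*n^2 + n*(27*x + 55) + 24*x + 56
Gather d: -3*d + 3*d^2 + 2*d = 3*d^2 - d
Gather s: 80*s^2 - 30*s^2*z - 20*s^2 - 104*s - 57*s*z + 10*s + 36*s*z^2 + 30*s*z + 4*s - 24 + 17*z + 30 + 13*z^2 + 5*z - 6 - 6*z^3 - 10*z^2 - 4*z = s^2*(60 - 30*z) + s*(36*z^2 - 27*z - 90) - 6*z^3 + 3*z^2 + 18*z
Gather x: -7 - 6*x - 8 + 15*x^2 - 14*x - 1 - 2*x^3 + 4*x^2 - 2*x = -2*x^3 + 19*x^2 - 22*x - 16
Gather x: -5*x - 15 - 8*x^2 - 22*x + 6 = -8*x^2 - 27*x - 9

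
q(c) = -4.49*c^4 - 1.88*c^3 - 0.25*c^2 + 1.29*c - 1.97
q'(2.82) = -447.74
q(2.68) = -268.12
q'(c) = -17.96*c^3 - 5.64*c^2 - 0.5*c + 1.29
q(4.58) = -2157.56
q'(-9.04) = 12813.09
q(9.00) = -30840.02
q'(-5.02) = 2133.72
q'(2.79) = -434.06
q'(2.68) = -386.27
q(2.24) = -134.51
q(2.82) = -326.43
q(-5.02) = -2628.33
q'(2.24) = -229.99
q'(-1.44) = 43.94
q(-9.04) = -28631.29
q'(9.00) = -13552.89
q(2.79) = -313.21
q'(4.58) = -1844.76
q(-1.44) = -18.04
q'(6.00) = -4084.11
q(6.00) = -6228.35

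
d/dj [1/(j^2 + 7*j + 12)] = (-2*j - 7)/(j^2 + 7*j + 12)^2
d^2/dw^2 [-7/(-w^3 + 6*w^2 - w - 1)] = 14*(3*(2 - w)*(w^3 - 6*w^2 + w + 1) + (3*w^2 - 12*w + 1)^2)/(w^3 - 6*w^2 + w + 1)^3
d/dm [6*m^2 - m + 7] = 12*m - 1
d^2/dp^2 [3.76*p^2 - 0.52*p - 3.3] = 7.52000000000000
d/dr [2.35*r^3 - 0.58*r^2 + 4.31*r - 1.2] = 7.05*r^2 - 1.16*r + 4.31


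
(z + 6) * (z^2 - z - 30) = z^3 + 5*z^2 - 36*z - 180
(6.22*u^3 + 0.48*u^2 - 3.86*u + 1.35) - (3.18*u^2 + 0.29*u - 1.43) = 6.22*u^3 - 2.7*u^2 - 4.15*u + 2.78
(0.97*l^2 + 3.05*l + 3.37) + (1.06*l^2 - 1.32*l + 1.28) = 2.03*l^2 + 1.73*l + 4.65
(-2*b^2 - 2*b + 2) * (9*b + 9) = -18*b^3 - 36*b^2 + 18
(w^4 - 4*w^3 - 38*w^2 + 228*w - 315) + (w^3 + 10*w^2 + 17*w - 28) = w^4 - 3*w^3 - 28*w^2 + 245*w - 343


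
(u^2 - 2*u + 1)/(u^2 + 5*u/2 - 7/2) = 2*(u - 1)/(2*u + 7)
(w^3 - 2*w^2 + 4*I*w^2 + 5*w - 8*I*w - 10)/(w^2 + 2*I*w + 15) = (w^2 - w*(2 + I) + 2*I)/(w - 3*I)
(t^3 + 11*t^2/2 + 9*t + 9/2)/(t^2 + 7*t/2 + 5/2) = (2*t^2 + 9*t + 9)/(2*t + 5)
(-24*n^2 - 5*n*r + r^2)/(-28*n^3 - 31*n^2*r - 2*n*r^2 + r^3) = (24*n^2 + 5*n*r - r^2)/(28*n^3 + 31*n^2*r + 2*n*r^2 - r^3)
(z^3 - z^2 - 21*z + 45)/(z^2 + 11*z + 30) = (z^2 - 6*z + 9)/(z + 6)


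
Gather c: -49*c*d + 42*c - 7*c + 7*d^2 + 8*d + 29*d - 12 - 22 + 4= c*(35 - 49*d) + 7*d^2 + 37*d - 30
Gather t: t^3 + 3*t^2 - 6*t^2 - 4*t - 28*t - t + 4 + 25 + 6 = t^3 - 3*t^2 - 33*t + 35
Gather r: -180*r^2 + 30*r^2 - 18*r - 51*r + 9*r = -150*r^2 - 60*r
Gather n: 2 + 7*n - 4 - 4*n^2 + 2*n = -4*n^2 + 9*n - 2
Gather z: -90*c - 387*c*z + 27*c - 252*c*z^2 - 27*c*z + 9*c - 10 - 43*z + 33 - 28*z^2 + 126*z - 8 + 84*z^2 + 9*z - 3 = -54*c + z^2*(56 - 252*c) + z*(92 - 414*c) + 12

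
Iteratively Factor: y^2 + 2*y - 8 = (y + 4)*(y - 2)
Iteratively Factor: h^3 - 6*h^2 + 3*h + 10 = (h - 2)*(h^2 - 4*h - 5) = (h - 5)*(h - 2)*(h + 1)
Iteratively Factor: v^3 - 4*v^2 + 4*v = (v)*(v^2 - 4*v + 4) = v*(v - 2)*(v - 2)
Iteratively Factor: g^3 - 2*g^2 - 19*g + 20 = (g - 5)*(g^2 + 3*g - 4) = (g - 5)*(g - 1)*(g + 4)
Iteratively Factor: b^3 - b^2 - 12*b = (b - 4)*(b^2 + 3*b) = (b - 4)*(b + 3)*(b)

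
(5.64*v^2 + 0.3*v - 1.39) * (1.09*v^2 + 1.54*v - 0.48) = 6.1476*v^4 + 9.0126*v^3 - 3.7603*v^2 - 2.2846*v + 0.6672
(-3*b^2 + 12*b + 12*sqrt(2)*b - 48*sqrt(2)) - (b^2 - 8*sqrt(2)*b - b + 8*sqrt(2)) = -4*b^2 + 13*b + 20*sqrt(2)*b - 56*sqrt(2)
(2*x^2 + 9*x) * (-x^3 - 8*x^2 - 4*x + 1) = -2*x^5 - 25*x^4 - 80*x^3 - 34*x^2 + 9*x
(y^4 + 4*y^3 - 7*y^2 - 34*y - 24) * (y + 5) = y^5 + 9*y^4 + 13*y^3 - 69*y^2 - 194*y - 120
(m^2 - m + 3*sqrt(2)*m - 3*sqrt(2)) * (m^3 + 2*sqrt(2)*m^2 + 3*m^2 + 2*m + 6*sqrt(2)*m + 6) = m^5 + 2*m^4 + 5*sqrt(2)*m^4 + 11*m^3 + 10*sqrt(2)*m^3 - 9*sqrt(2)*m^2 + 28*m^2 - 42*m + 12*sqrt(2)*m - 18*sqrt(2)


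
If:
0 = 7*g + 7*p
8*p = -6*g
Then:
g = 0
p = 0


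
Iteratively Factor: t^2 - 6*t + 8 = (t - 4)*(t - 2)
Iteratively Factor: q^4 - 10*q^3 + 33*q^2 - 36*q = (q - 3)*(q^3 - 7*q^2 + 12*q) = (q - 3)^2*(q^2 - 4*q) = (q - 4)*(q - 3)^2*(q)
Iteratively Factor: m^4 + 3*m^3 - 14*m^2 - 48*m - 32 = (m + 2)*(m^3 + m^2 - 16*m - 16) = (m + 2)*(m + 4)*(m^2 - 3*m - 4) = (m - 4)*(m + 2)*(m + 4)*(m + 1)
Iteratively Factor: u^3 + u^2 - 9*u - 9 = (u + 1)*(u^2 - 9) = (u + 1)*(u + 3)*(u - 3)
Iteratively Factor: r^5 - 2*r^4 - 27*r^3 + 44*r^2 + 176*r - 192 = (r - 1)*(r^4 - r^3 - 28*r^2 + 16*r + 192) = (r - 1)*(r + 4)*(r^3 - 5*r^2 - 8*r + 48) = (r - 4)*(r - 1)*(r + 4)*(r^2 - r - 12) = (r - 4)*(r - 1)*(r + 3)*(r + 4)*(r - 4)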